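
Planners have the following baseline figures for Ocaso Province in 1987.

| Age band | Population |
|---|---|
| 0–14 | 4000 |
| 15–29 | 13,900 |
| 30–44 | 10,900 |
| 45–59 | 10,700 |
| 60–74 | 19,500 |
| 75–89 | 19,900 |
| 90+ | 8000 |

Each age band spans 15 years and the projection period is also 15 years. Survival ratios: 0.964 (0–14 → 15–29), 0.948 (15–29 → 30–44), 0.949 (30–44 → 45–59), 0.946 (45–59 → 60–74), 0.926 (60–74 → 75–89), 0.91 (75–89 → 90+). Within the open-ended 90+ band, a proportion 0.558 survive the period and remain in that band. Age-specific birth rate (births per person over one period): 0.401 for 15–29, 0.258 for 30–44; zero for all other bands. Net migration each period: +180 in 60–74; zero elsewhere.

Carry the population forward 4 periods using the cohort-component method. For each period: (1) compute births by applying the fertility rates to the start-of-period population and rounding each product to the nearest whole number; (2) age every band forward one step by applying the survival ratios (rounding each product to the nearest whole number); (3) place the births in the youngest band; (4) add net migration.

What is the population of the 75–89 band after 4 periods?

11121

Numbering the bands 1..7 from youngest to oldest:
After projecting period 1:
Births: 13900 × 0.401 = 5574, 10900 × 0.258 = 2812 → 8386
Band 2: 4000 × 0.964 = 3856
Band 3: 13900 × 0.948 = 13177
Band 4: 10900 × 0.949 = 10344
Band 5: 10700 × 0.946 = 10122
Band 6: 19500 × 0.926 = 18057
Band 7: 19900 × 0.91 + 8000 × 0.558 = 18109 + 4464 = 22573
Net migration: Band 5 + 180 → 10302
End of period: [8386, 3856, 13177, 10344, 10302, 18057, 22573]
After projecting period 2:
Births: 3856 × 0.401 = 1546, 13177 × 0.258 = 3400 → 4946
Band 2: 8386 × 0.964 = 8084
Band 3: 3856 × 0.948 = 3655
Band 4: 13177 × 0.949 = 12505
Band 5: 10344 × 0.946 = 9785
Band 6: 10302 × 0.926 = 9540
Band 7: 18057 × 0.91 + 22573 × 0.558 = 16432 + 12596 = 29028
Net migration: Band 5 + 180 → 9965
End of period: [4946, 8084, 3655, 12505, 9965, 9540, 29028]
After projecting period 3:
Births: 8084 × 0.401 = 3242, 3655 × 0.258 = 943 → 4185
Band 2: 4946 × 0.964 = 4768
Band 3: 8084 × 0.948 = 7664
Band 4: 3655 × 0.949 = 3469
Band 5: 12505 × 0.946 = 11830
Band 6: 9965 × 0.926 = 9228
Band 7: 9540 × 0.91 + 29028 × 0.558 = 8681 + 16198 = 24879
Net migration: Band 5 + 180 → 12010
End of period: [4185, 4768, 7664, 3469, 12010, 9228, 24879]
After projecting period 4:
Births: 4768 × 0.401 = 1912, 7664 × 0.258 = 1977 → 3889
Band 2: 4185 × 0.964 = 4034
Band 3: 4768 × 0.948 = 4520
Band 4: 7664 × 0.949 = 7273
Band 5: 3469 × 0.946 = 3282
Band 6: 12010 × 0.926 = 11121
Band 7: 9228 × 0.91 + 24879 × 0.558 = 8397 + 13882 = 22279
Net migration: Band 5 + 180 → 3462
End of period: [3889, 4034, 4520, 7273, 3462, 11121, 22279]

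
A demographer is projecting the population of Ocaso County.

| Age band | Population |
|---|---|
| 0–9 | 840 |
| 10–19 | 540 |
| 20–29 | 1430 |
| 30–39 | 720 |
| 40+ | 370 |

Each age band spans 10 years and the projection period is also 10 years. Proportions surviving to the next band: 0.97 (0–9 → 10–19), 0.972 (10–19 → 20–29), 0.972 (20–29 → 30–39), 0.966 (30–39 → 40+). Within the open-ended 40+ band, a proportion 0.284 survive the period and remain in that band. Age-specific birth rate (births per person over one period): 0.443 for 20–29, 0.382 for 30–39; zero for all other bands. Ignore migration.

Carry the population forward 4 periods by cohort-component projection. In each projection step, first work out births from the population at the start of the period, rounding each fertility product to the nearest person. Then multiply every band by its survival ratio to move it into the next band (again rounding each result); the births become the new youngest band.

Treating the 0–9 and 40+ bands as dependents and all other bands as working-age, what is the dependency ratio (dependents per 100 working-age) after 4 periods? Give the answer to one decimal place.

Let band 1 be 0–9 through band 5 = 40+.
Period 1:
Births: 1430 * 0.443 = 633 ; 720 * 0.382 = 275 → 908
Band 2: 840 * 0.97 = 815
Band 3: 540 * 0.972 = 525
Band 4: 1430 * 0.972 = 1390
Band 5: 720 * 0.966 + 370 * 0.284 = 696 + 105 = 801
→ [908, 815, 525, 1390, 801]
Period 2:
Births: 525 * 0.443 = 233 ; 1390 * 0.382 = 531 → 764
Band 2: 908 * 0.97 = 881
Band 3: 815 * 0.972 = 792
Band 4: 525 * 0.972 = 510
Band 5: 1390 * 0.966 + 801 * 0.284 = 1343 + 227 = 1570
→ [764, 881, 792, 510, 1570]
Period 3:
Births: 792 * 0.443 = 351 ; 510 * 0.382 = 195 → 546
Band 2: 764 * 0.97 = 741
Band 3: 881 * 0.972 = 856
Band 4: 792 * 0.972 = 770
Band 5: 510 * 0.966 + 1570 * 0.284 = 493 + 446 = 939
→ [546, 741, 856, 770, 939]
Period 4:
Births: 856 * 0.443 = 379 ; 770 * 0.382 = 294 → 673
Band 2: 546 * 0.97 = 530
Band 3: 741 * 0.972 = 720
Band 4: 856 * 0.972 = 832
Band 5: 770 * 0.966 + 939 * 0.284 = 744 + 267 = 1011
→ [673, 530, 720, 832, 1011]
Dependents (band 0–9 + band 40+) = 673 + 1011 = 1684; working-age = 2082; ratio = 1684/2082 × 100 = 80.9

80.9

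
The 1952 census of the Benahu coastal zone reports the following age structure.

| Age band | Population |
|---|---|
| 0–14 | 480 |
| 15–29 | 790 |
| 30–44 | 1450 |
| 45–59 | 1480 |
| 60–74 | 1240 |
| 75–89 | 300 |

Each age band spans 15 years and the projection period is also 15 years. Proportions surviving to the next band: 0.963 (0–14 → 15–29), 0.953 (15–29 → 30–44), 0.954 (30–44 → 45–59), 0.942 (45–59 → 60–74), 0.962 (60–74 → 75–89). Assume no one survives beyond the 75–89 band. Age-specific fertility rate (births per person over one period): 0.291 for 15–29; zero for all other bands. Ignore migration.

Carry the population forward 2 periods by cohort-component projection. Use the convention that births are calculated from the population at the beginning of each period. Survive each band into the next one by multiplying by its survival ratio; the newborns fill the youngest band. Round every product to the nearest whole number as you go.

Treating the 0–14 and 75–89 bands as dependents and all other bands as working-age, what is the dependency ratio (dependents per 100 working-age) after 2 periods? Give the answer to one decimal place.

(Bands numbered youngest = 1 to oldest = 6.)
After projecting period 1:
Births: 790 × 0.291 = 230
Band 2: 480 × 0.963 = 462
Band 3: 790 × 0.953 = 753
Band 4: 1450 × 0.954 = 1383
Band 5: 1480 × 0.942 = 1394
Band 6: 1240 × 0.962 = 1193
Population now: 0–14=230, 15–29=462, 30–44=753, 45–59=1383, 60–74=1394, 75–89=1193
After projecting period 2:
Births: 462 × 0.291 = 134
Band 2: 230 × 0.963 = 221
Band 3: 462 × 0.953 = 440
Band 4: 753 × 0.954 = 718
Band 5: 1383 × 0.942 = 1303
Band 6: 1394 × 0.962 = 1341
Population now: 0–14=134, 15–29=221, 30–44=440, 45–59=718, 60–74=1303, 75–89=1341
Dependents (band 0–14 + band 75–89) = 134 + 1341 = 1475; working-age = 2682; ratio = 1475/2682 × 100 = 55.0

55.0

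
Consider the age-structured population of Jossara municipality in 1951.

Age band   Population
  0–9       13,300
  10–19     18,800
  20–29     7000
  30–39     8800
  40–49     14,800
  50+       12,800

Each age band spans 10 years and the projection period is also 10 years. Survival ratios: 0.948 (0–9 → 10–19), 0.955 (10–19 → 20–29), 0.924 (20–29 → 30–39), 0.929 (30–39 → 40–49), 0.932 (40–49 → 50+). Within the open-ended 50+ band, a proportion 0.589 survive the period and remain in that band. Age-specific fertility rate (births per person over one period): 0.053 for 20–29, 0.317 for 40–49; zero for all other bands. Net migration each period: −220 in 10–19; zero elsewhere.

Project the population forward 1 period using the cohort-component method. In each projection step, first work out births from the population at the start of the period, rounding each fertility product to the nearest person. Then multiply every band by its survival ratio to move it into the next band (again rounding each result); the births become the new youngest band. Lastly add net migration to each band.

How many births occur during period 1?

Period 1:
Births: 7000 * 0.053 = 371 ; 14800 * 0.317 = 4692 ⇒ total 5063
10–19: 13300 * 0.948 = 12608
20–29: 18800 * 0.955 = 17954
30–39: 7000 * 0.924 = 6468
40–49: 8800 * 0.929 = 8175
50+: 14800 * 0.932 + 12800 * 0.589 = 13794 + 7539 = 21333
Net migration: 10–19 − 220 → 12388
→ [5063, 12388, 17954, 6468, 8175, 21333]

5063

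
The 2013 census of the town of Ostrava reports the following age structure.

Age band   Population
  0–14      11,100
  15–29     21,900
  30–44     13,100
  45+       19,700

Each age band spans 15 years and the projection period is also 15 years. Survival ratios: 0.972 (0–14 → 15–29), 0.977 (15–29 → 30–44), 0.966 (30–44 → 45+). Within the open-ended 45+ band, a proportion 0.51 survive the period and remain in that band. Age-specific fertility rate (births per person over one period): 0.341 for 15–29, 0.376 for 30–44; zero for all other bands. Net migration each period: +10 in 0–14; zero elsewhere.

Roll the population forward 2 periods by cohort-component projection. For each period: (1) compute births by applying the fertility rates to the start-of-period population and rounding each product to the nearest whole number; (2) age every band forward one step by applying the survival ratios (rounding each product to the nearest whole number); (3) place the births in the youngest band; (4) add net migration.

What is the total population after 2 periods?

— Period 1 —
Births: 21900 * 0.341 = 7468, 13100 * 0.376 = 4926 ⇒ total 12394
15–29: 11100 * 0.972 = 10789
30–44: 21900 * 0.977 = 21396
45+: 13100 * 0.966 + 19700 * 0.51 = 12655 + 10047 = 22702
Net migration: 0–14 + 10 → 12404
→ [12404, 10789, 21396, 22702]
— Period 2 —
Births: 10789 * 0.341 = 3679, 21396 * 0.376 = 8045 ⇒ total 11724
15–29: 12404 * 0.972 = 12057
30–44: 10789 * 0.977 = 10541
45+: 21396 * 0.966 + 22702 * 0.51 = 20669 + 11578 = 32247
Net migration: 0–14 + 10 → 11734
→ [11734, 12057, 10541, 32247]
Total after period 2: 11734 + 12057 + 10541 + 32247 = 66579

66579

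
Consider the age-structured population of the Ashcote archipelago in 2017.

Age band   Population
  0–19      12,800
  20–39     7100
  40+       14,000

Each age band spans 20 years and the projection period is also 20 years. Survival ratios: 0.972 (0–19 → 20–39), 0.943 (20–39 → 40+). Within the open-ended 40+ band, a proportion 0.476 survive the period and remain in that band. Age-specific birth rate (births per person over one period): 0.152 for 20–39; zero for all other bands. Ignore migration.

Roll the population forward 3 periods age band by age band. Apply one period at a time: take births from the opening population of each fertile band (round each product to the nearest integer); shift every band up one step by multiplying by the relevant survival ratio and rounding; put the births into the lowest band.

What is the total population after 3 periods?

11598

[period 1]
Births: 7100 × 0.152 = 1079
20–39: 12800 × 0.972 = 12442
40+: 7100 × 0.943 + 14000 × 0.476 = 6695 + 6664 = 13359
→ [1079, 12442, 13359]
[period 2]
Births: 12442 × 0.152 = 1891
20–39: 1079 × 0.972 = 1049
40+: 12442 × 0.943 + 13359 × 0.476 = 11733 + 6359 = 18092
→ [1891, 1049, 18092]
[period 3]
Births: 1049 × 0.152 = 159
20–39: 1891 × 0.972 = 1838
40+: 1049 × 0.943 + 18092 × 0.476 = 989 + 8612 = 9601
→ [159, 1838, 9601]
Total after period 3: 159 + 1838 + 9601 = 11598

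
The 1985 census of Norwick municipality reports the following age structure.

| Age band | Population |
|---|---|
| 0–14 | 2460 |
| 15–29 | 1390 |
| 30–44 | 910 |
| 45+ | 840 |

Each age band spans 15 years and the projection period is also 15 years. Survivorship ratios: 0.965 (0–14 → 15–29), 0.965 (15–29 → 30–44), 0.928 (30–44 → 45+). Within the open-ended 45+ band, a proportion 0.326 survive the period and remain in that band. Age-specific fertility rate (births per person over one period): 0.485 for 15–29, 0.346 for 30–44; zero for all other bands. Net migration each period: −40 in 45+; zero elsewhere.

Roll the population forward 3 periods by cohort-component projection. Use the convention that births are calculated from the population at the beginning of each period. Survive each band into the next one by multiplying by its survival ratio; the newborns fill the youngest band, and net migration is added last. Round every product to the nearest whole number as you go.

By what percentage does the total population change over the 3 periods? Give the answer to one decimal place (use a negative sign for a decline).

After projecting period 1:
Births: 1390 × 0.485 = 674, 910 × 0.346 = 315 → 989
15–29: 2460 × 0.965 = 2374
30–44: 1390 × 0.965 = 1341
45+: 910 × 0.928 + 840 × 0.326 = 844 + 274 = 1118
Net migration: 45+ − 40 → 1078
End of period: [989, 2374, 1341, 1078]
After projecting period 2:
Births: 2374 × 0.485 = 1151, 1341 × 0.346 = 464 → 1615
15–29: 989 × 0.965 = 954
30–44: 2374 × 0.965 = 2291
45+: 1341 × 0.928 + 1078 × 0.326 = 1244 + 351 = 1595
Net migration: 45+ − 40 → 1555
End of period: [1615, 954, 2291, 1555]
After projecting period 3:
Births: 954 × 0.485 = 463, 2291 × 0.346 = 793 → 1256
15–29: 1615 × 0.965 = 1558
30–44: 954 × 0.965 = 921
45+: 2291 × 0.928 + 1555 × 0.326 = 2126 + 507 = 2633
Net migration: 45+ − 40 → 2593
End of period: [1256, 1558, 921, 2593]
Total: 5600 → 6328; change = 728; percentage change = 13.0%

13.0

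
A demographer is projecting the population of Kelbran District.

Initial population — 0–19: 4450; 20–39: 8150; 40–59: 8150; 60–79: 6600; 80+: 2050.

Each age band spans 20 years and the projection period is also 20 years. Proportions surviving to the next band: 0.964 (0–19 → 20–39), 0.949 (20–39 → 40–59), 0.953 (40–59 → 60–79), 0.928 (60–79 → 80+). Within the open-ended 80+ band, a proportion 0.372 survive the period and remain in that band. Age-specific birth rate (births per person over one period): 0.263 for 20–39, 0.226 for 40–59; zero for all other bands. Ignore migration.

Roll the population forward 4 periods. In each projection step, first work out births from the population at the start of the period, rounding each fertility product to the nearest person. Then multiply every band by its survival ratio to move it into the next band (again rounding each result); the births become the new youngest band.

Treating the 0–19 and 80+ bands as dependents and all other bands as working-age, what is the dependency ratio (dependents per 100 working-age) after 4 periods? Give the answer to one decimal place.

[period 1]
Births: 8150 × 0.263 = 2143  |  8150 × 0.226 = 1842 → 3985
20–39: 4450 × 0.964 = 4290
40–59: 8150 × 0.949 = 7734
60–79: 8150 × 0.953 = 7767
80+: 6600 × 0.928 + 2050 × 0.372 = 6125 + 763 = 6888
End of period: [3985, 4290, 7734, 7767, 6888]
[period 2]
Births: 4290 × 0.263 = 1128  |  7734 × 0.226 = 1748 → 2876
20–39: 3985 × 0.964 = 3842
40–59: 4290 × 0.949 = 4071
60–79: 7734 × 0.953 = 7371
80+: 7767 × 0.928 + 6888 × 0.372 = 7208 + 2562 = 9770
End of period: [2876, 3842, 4071, 7371, 9770]
[period 3]
Births: 3842 × 0.263 = 1010  |  4071 × 0.226 = 920 → 1930
20–39: 2876 × 0.964 = 2772
40–59: 3842 × 0.949 = 3646
60–79: 4071 × 0.953 = 3880
80+: 7371 × 0.928 + 9770 × 0.372 = 6840 + 3634 = 10474
End of period: [1930, 2772, 3646, 3880, 10474]
[period 4]
Births: 2772 × 0.263 = 729  |  3646 × 0.226 = 824 → 1553
20–39: 1930 × 0.964 = 1861
40–59: 2772 × 0.949 = 2631
60–79: 3646 × 0.953 = 3475
80+: 3880 × 0.928 + 10474 × 0.372 = 3601 + 3896 = 7497
End of period: [1553, 1861, 2631, 3475, 7497]
Dependents (band 0–19 + band 80+) = 1553 + 7497 = 9050; working-age = 7967; ratio = 9050/7967 × 100 = 113.6

113.6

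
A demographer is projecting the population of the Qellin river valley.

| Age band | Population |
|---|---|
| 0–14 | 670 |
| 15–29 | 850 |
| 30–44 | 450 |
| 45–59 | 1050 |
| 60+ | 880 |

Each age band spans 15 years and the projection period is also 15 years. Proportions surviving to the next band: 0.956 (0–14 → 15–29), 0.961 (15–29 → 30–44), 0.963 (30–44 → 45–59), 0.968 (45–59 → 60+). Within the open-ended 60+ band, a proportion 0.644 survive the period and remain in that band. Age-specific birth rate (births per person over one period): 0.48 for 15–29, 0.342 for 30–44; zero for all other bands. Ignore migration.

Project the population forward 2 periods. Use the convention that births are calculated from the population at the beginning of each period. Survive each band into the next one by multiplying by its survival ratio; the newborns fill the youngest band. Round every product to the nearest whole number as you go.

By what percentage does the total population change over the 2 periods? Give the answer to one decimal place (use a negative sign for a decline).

Let group 1 be 0–14 through group 5 = 60+.
— Period 1 —
Births: 850 × 0.48 = 408  |  450 × 0.342 = 154 — total 562
Group 2: 670 × 0.956 = 641
Group 3: 850 × 0.961 = 817
Group 4: 450 × 0.963 = 433
Group 5: 1050 × 0.968 + 880 × 0.644 = 1016 + 567 = 1583
→ [562, 641, 817, 433, 1583]
— Period 2 —
Births: 641 × 0.48 = 308  |  817 × 0.342 = 279 — total 587
Group 2: 562 × 0.956 = 537
Group 3: 641 × 0.961 = 616
Group 4: 817 × 0.963 = 787
Group 5: 433 × 0.968 + 1583 × 0.644 = 419 + 1019 = 1438
→ [587, 537, 616, 787, 1438]
Total: 3900 → 3965; change = 65; percentage change = 1.7%

1.7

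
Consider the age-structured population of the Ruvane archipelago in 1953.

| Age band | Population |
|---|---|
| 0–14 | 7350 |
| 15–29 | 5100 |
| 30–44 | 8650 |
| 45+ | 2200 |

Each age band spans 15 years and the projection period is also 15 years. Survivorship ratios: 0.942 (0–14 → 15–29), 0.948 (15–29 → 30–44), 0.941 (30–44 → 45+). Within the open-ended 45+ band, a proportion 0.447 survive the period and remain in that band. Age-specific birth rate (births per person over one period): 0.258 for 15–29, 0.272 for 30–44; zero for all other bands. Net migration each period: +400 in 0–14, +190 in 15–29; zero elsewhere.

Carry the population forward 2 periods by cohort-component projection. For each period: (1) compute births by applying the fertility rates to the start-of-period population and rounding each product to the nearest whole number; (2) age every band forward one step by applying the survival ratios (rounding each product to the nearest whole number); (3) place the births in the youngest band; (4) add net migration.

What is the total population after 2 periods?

[period 1]
Births: 5100 * 0.258 = 1316 ; 8650 * 0.272 = 2353 → 3669
15–29: 7350 * 0.942 = 6924
30–44: 5100 * 0.948 = 4835
45+: 8650 * 0.941 + 2200 * 0.447 = 8140 + 983 = 9123
Net migration: 0–14 + 400 → 4069; 15–29 + 190 → 7114
Giving 4069 / 7114 / 4835 / 9123.
[period 2]
Births: 7114 * 0.258 = 1835 ; 4835 * 0.272 = 1315 → 3150
15–29: 4069 * 0.942 = 3833
30–44: 7114 * 0.948 = 6744
45+: 4835 * 0.941 + 9123 * 0.447 = 4550 + 4078 = 8628
Net migration: 0–14 + 400 → 3550; 15–29 + 190 → 4023
Giving 3550 / 4023 / 6744 / 8628.
Total after period 2: 3550 + 4023 + 6744 + 8628 = 22945

22945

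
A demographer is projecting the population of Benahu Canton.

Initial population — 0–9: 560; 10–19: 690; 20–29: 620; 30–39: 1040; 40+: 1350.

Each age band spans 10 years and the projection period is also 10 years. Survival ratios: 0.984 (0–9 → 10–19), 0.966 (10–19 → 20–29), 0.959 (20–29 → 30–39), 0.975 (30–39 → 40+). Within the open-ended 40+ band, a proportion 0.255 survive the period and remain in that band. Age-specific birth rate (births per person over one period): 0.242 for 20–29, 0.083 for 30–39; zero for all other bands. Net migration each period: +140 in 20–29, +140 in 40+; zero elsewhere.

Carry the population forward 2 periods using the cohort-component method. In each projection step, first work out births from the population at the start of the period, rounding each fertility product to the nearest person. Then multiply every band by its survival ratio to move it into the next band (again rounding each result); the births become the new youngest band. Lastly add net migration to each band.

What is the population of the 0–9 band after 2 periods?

244

[period 1]
Births: 620 * 0.242 = 150  |  1040 * 0.083 = 86 → 236
10–19: 560 * 0.984 = 551
20–29: 690 * 0.966 = 667
30–39: 620 * 0.959 = 595
40+: 1040 * 0.975 + 1350 * 0.255 = 1014 + 344 = 1358
Net migration: 20–29 + 140 → 807; 40+ + 140 → 1498
Population now: 0–9=236, 10–19=551, 20–29=807, 30–39=595, 40+=1498
[period 2]
Births: 807 * 0.242 = 195  |  595 * 0.083 = 49 → 244
10–19: 236 * 0.984 = 232
20–29: 551 * 0.966 = 532
30–39: 807 * 0.959 = 774
40+: 595 * 0.975 + 1498 * 0.255 = 580 + 382 = 962
Net migration: 20–29 + 140 → 672; 40+ + 140 → 1102
Population now: 0–9=244, 10–19=232, 20–29=672, 30–39=774, 40+=1102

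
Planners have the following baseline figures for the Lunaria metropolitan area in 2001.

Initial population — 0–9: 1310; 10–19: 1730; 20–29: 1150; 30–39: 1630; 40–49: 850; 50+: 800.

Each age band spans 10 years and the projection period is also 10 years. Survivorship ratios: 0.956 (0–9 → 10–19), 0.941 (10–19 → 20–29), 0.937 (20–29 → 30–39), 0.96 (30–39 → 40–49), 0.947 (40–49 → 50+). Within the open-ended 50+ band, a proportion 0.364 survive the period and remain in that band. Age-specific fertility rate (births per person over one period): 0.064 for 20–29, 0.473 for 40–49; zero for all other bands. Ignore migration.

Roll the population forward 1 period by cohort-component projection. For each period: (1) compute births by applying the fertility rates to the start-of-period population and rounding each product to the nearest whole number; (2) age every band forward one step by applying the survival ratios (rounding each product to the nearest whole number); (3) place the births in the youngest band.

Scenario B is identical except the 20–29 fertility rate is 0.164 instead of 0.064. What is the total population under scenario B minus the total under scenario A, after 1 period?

(Bands numbered youngest = 1 to oldest = 6.)
Period 1.
Births: 1150 × 0.064 = 74  |  850 × 0.473 = 402 → 476
Band 2: 1310 × 0.956 = 1252
Band 3: 1730 × 0.941 = 1628
Band 4: 1150 × 0.937 = 1078
Band 5: 1630 × 0.96 = 1565
Band 6: 850 × 0.947 + 800 × 0.364 = 805 + 291 = 1096
Giving 476 / 1252 / 1628 / 1078 / 1565 / 1096.
Scenario A total after 1 period: 7095
Scenario B projection —
Period 1.
Births: 1150 × 0.164 = 189  |  850 × 0.473 = 402 → 591
Band 2: 1310 × 0.956 = 1252
Band 3: 1730 × 0.941 = 1628
Band 4: 1150 × 0.937 = 1078
Band 5: 1630 × 0.96 = 1565
Band 6: 850 × 0.947 + 800 × 0.364 = 805 + 291 = 1096
Giving 591 / 1252 / 1628 / 1078 / 1565 / 1096.
Scenario B total after 1 period: 7210
Difference B − A = 7210 − 7095 = 115

115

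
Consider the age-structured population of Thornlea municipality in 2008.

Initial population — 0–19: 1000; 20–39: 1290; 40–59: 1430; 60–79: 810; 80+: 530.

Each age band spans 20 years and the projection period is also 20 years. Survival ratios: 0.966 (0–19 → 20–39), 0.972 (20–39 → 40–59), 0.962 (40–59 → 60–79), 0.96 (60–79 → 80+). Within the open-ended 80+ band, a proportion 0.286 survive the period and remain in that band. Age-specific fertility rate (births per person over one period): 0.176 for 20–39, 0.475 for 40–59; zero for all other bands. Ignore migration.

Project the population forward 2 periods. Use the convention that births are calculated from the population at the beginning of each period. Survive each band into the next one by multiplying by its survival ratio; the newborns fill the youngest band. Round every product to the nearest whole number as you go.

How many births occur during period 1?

906

Call the bands 1 to 5, youngest first.
— Period 1 —
Births: 1290 × 0.176 = 227, 1430 × 0.475 = 679 → 906
Band 2: 1000 × 0.966 = 966
Band 3: 1290 × 0.972 = 1254
Band 4: 1430 × 0.962 = 1376
Band 5: 810 × 0.96 + 530 × 0.286 = 778 + 152 = 930
End of period: [906, 966, 1254, 1376, 930]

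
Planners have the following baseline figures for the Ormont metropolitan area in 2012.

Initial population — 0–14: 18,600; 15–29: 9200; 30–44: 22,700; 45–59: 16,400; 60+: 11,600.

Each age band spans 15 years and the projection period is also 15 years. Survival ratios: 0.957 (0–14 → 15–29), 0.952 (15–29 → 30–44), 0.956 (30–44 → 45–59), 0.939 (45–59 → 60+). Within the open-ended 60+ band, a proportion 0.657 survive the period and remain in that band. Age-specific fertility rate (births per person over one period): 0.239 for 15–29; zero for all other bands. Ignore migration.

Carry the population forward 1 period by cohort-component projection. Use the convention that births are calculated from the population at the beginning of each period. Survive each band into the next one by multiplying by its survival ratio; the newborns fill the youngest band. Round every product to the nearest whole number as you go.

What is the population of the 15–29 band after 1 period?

17800

Period 1.
Births: 9200 × 0.239 = 2199
15–29: 18600 × 0.957 = 17800
30–44: 9200 × 0.952 = 8758
45–59: 22700 × 0.956 = 21701
60+: 16400 × 0.939 + 11600 × 0.657 = 15400 + 7621 = 23021
Giving 2199 / 17800 / 8758 / 21701 / 23021.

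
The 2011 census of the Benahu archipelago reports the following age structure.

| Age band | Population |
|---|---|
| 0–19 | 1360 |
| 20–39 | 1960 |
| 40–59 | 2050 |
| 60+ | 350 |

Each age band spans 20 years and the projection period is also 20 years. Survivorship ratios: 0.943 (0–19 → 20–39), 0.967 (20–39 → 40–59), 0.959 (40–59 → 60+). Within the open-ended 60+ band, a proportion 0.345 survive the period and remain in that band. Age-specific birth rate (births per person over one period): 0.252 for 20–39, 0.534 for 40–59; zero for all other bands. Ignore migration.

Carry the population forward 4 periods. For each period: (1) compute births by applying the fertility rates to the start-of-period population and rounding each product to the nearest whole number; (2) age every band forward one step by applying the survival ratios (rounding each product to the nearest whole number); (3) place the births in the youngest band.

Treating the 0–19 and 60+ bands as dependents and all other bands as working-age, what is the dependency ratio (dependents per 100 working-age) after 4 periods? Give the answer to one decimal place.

145.3

Call the bands 1 to 4, youngest first.
Period 1:
Births: 1960 × 0.252 = 494  |  2050 × 0.534 = 1095 ⇒ total 1589
Band 2: 1360 × 0.943 = 1282
Band 3: 1960 × 0.967 = 1895
Band 4: 2050 × 0.959 + 350 × 0.345 = 1966 + 121 = 2087
→ [1589, 1282, 1895, 2087]
Period 2:
Births: 1282 × 0.252 = 323  |  1895 × 0.534 = 1012 ⇒ total 1335
Band 2: 1589 × 0.943 = 1498
Band 3: 1282 × 0.967 = 1240
Band 4: 1895 × 0.959 + 2087 × 0.345 = 1817 + 720 = 2537
→ [1335, 1498, 1240, 2537]
Period 3:
Births: 1498 × 0.252 = 377  |  1240 × 0.534 = 662 ⇒ total 1039
Band 2: 1335 × 0.943 = 1259
Band 3: 1498 × 0.967 = 1449
Band 4: 1240 × 0.959 + 2537 × 0.345 = 1189 + 875 = 2064
→ [1039, 1259, 1449, 2064]
Period 4:
Births: 1259 × 0.252 = 317  |  1449 × 0.534 = 774 ⇒ total 1091
Band 2: 1039 × 0.943 = 980
Band 3: 1259 × 0.967 = 1217
Band 4: 1449 × 0.959 + 2064 × 0.345 = 1390 + 712 = 2102
→ [1091, 980, 1217, 2102]
Dependents (band 0–19 + band 60+) = 1091 + 2102 = 3193; working-age = 2197; ratio = 3193/2197 × 100 = 145.3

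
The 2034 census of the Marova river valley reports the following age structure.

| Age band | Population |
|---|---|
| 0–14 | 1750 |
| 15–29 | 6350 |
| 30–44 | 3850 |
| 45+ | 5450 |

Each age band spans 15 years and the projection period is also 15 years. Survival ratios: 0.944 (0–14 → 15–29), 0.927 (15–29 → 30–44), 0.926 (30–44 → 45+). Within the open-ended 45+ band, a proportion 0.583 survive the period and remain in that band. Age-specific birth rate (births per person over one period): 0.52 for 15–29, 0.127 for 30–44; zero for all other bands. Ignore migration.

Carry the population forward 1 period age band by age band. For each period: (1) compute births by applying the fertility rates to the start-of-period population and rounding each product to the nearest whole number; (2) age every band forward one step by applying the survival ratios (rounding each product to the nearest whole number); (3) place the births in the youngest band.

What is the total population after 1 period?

Period 1.
Births: 6350 × 0.52 = 3302, 3850 × 0.127 = 489 → total 3791
15–29: 1750 × 0.944 = 1652
30–44: 6350 × 0.927 = 5886
45+: 3850 × 0.926 + 5450 × 0.583 = 3565 + 3177 = 6742
End of period: [3791, 1652, 5886, 6742]
Total after period 1: 3791 + 1652 + 5886 + 6742 = 18071

18071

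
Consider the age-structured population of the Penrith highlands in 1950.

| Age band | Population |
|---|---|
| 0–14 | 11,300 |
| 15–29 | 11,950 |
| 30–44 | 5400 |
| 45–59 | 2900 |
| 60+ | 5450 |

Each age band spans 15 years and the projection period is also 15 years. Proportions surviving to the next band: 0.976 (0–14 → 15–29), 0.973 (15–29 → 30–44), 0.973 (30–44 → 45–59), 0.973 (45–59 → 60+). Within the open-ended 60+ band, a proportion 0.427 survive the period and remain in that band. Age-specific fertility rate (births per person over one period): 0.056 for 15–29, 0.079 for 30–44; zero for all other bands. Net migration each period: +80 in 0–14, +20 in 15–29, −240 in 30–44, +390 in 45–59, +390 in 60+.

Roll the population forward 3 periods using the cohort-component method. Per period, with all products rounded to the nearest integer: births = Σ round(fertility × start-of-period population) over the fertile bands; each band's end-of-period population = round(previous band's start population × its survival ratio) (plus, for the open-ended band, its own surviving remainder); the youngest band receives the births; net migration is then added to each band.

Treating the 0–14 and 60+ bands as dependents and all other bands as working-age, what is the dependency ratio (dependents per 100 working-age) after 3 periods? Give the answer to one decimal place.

122.5

(Groups numbered youngest = 1 to oldest = 5.)
After projecting period 1:
Births: 11950 × 0.056 = 669 ; 5400 × 0.079 = 427 → 1096
Group 2: 11300 × 0.976 = 11029
Group 3: 11950 × 0.973 = 11627
Group 4: 5400 × 0.973 = 5254
Group 5: 2900 × 0.973 + 5450 × 0.427 = 2822 + 2327 = 5149
Net migration: Group 1 + 80 → 1176; Group 2 + 20 → 11049; Group 3 − 240 → 11387; Group 4 + 390 → 5644; Group 5 + 390 → 5539
Giving 1176 / 11049 / 11387 / 5644 / 5539.
After projecting period 2:
Births: 11049 × 0.056 = 619 ; 11387 × 0.079 = 900 → 1519
Group 2: 1176 × 0.976 = 1148
Group 3: 11049 × 0.973 = 10751
Group 4: 11387 × 0.973 = 11080
Group 5: 5644 × 0.973 + 5539 × 0.427 = 5492 + 2365 = 7857
Net migration: Group 1 + 80 → 1599; Group 2 + 20 → 1168; Group 3 − 240 → 10511; Group 4 + 390 → 11470; Group 5 + 390 → 8247
Giving 1599 / 1168 / 10511 / 11470 / 8247.
After projecting period 3:
Births: 1168 × 0.056 = 65 ; 10511 × 0.079 = 830 → 895
Group 2: 1599 × 0.976 = 1561
Group 3: 1168 × 0.973 = 1136
Group 4: 10511 × 0.973 = 10227
Group 5: 11470 × 0.973 + 8247 × 0.427 = 11160 + 3521 = 14681
Net migration: Group 1 + 80 → 975; Group 2 + 20 → 1581; Group 3 − 240 → 896; Group 4 + 390 → 10617; Group 5 + 390 → 15071
Giving 975 / 1581 / 896 / 10617 / 15071.
Dependents (band 0–14 + band 60+) = 975 + 15071 = 16046; working-age = 13094; ratio = 16046/13094 × 100 = 122.5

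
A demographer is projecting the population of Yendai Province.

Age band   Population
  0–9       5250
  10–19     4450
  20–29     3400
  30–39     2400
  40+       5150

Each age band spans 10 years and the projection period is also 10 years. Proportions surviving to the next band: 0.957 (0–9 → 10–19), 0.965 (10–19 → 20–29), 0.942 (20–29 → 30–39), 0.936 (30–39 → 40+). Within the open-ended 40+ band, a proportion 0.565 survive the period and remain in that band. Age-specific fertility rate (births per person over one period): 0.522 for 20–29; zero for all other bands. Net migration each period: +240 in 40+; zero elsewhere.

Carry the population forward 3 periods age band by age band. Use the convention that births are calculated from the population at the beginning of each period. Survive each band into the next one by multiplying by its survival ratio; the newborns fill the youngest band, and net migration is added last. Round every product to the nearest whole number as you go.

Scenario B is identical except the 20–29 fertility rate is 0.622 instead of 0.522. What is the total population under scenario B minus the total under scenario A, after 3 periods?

Period 1:
Births: 3400 × 0.522 = 1775
10–19: 5250 × 0.957 = 5024
20–29: 4450 × 0.965 = 4294
30–39: 3400 × 0.942 = 3203
40+: 2400 × 0.936 + 5150 × 0.565 = 2246 + 2910 = 5156
Net migration: 40+ + 240 → 5396
Giving 1775 / 5024 / 4294 / 3203 / 5396.
Period 2:
Births: 4294 × 0.522 = 2241
10–19: 1775 × 0.957 = 1699
20–29: 5024 × 0.965 = 4848
30–39: 4294 × 0.942 = 4045
40+: 3203 × 0.936 + 5396 × 0.565 = 2998 + 3049 = 6047
Net migration: 40+ + 240 → 6287
Giving 2241 / 1699 / 4848 / 4045 / 6287.
Period 3:
Births: 4848 × 0.522 = 2531
10–19: 2241 × 0.957 = 2145
20–29: 1699 × 0.965 = 1640
30–39: 4848 × 0.942 = 4567
40+: 4045 × 0.936 + 6287 × 0.565 = 3786 + 3552 = 7338
Net migration: 40+ + 240 → 7578
Giving 2531 / 2145 / 1640 / 4567 / 7578.
Scenario A total after 3 periods: 18461
Scenario B projection —
Period 1:
Births: 3400 × 0.622 = 2115
10–19: 5250 × 0.957 = 5024
20–29: 4450 × 0.965 = 4294
30–39: 3400 × 0.942 = 3203
40+: 2400 × 0.936 + 5150 × 0.565 = 2246 + 2910 = 5156
Net migration: 40+ + 240 → 5396
Giving 2115 / 5024 / 4294 / 3203 / 5396.
Period 2:
Births: 4294 × 0.622 = 2671
10–19: 2115 × 0.957 = 2024
20–29: 5024 × 0.965 = 4848
30–39: 4294 × 0.942 = 4045
40+: 3203 × 0.936 + 5396 × 0.565 = 2998 + 3049 = 6047
Net migration: 40+ + 240 → 6287
Giving 2671 / 2024 / 4848 / 4045 / 6287.
Period 3:
Births: 4848 × 0.622 = 3015
10–19: 2671 × 0.957 = 2556
20–29: 2024 × 0.965 = 1953
30–39: 4848 × 0.942 = 4567
40+: 4045 × 0.936 + 6287 × 0.565 = 3786 + 3552 = 7338
Net migration: 40+ + 240 → 7578
Giving 3015 / 2556 / 1953 / 4567 / 7578.
Scenario B total after 3 periods: 19669
Difference B − A = 19669 − 18461 = 1208

1208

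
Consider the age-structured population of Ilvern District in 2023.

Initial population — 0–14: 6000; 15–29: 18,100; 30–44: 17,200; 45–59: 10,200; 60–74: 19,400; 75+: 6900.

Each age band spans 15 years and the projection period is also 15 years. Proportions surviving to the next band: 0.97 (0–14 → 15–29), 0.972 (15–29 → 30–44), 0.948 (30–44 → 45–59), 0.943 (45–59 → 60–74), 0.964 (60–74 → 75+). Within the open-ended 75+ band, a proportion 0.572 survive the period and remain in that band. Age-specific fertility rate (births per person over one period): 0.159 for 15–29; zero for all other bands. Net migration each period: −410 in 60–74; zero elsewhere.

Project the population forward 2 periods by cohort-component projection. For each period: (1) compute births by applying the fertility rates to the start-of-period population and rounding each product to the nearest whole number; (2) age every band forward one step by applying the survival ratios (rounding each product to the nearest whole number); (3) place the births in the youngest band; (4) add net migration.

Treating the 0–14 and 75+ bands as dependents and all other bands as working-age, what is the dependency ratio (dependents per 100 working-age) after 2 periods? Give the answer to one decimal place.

56.8

Let group 1 be 0–14 through group 6 = 75+.
After projecting period 1:
Births: 18100 * 0.159 = 2878
Group 2: 6000 * 0.97 = 5820
Group 3: 18100 * 0.972 = 17593
Group 4: 17200 * 0.948 = 16306
Group 5: 10200 * 0.943 = 9619
Group 6: 19400 * 0.964 + 6900 * 0.572 = 18702 + 3947 = 22649
Net migration: Group 5 − 410 → 9209
Giving 2878 / 5820 / 17593 / 16306 / 9209 / 22649.
After projecting period 2:
Births: 5820 * 0.159 = 925
Group 2: 2878 * 0.97 = 2792
Group 3: 5820 * 0.972 = 5657
Group 4: 17593 * 0.948 = 16678
Group 5: 16306 * 0.943 = 15377
Group 6: 9209 * 0.964 + 22649 * 0.572 = 8877 + 12955 = 21832
Net migration: Group 5 − 410 → 14967
Giving 925 / 2792 / 5657 / 16678 / 14967 / 21832.
Dependents (band 0–14 + band 75+) = 925 + 21832 = 22757; working-age = 40094; ratio = 22757/40094 × 100 = 56.8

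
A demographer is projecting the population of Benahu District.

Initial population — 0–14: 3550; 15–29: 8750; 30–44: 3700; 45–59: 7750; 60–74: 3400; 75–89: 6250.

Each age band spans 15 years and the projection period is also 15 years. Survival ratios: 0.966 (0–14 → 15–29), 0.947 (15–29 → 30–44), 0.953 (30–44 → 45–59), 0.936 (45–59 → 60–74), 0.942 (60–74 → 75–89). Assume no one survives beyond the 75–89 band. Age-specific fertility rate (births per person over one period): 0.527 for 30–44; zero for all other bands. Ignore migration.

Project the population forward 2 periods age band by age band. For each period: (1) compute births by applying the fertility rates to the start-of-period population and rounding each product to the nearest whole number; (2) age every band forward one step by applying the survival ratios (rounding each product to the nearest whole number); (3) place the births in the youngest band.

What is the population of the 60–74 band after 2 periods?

3300

Call the groups 1 to 6, youngest first.
Period 1.
Births: 3700 * 0.527 = 1950
Group 2: 3550 * 0.966 = 3429
Group 3: 8750 * 0.947 = 8286
Group 4: 3700 * 0.953 = 3526
Group 5: 7750 * 0.936 = 7254
Group 6: 3400 * 0.942 = 3203
→ [1950, 3429, 8286, 3526, 7254, 3203]
Period 2.
Births: 8286 * 0.527 = 4367
Group 2: 1950 * 0.966 = 1884
Group 3: 3429 * 0.947 = 3247
Group 4: 8286 * 0.953 = 7897
Group 5: 3526 * 0.936 = 3300
Group 6: 7254 * 0.942 = 6833
→ [4367, 1884, 3247, 7897, 3300, 6833]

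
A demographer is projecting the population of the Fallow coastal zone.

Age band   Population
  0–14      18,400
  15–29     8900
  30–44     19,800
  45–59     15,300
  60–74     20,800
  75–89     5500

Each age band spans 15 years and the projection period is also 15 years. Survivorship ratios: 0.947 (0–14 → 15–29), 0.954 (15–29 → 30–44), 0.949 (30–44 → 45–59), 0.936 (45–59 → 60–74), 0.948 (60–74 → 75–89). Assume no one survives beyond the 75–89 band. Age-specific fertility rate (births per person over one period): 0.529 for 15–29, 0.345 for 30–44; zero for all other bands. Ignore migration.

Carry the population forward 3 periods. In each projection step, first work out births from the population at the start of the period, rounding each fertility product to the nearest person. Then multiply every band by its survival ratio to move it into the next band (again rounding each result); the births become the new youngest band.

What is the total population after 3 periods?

73431

Period 1.
Births: 8900 × 0.529 = 4708, 19800 × 0.345 = 6831 ⇒ total 11539
15–29: 18400 × 0.947 = 17425
30–44: 8900 × 0.954 = 8491
45–59: 19800 × 0.949 = 18790
60–74: 15300 × 0.936 = 14321
75–89: 20800 × 0.948 = 19718
End of period: [11539, 17425, 8491, 18790, 14321, 19718]
Period 2.
Births: 17425 × 0.529 = 9218, 8491 × 0.345 = 2929 ⇒ total 12147
15–29: 11539 × 0.947 = 10927
30–44: 17425 × 0.954 = 16623
45–59: 8491 × 0.949 = 8058
60–74: 18790 × 0.936 = 17587
75–89: 14321 × 0.948 = 13576
End of period: [12147, 10927, 16623, 8058, 17587, 13576]
Period 3.
Births: 10927 × 0.529 = 5780, 16623 × 0.345 = 5735 ⇒ total 11515
15–29: 12147 × 0.947 = 11503
30–44: 10927 × 0.954 = 10424
45–59: 16623 × 0.949 = 15775
60–74: 8058 × 0.936 = 7542
75–89: 17587 × 0.948 = 16672
End of period: [11515, 11503, 10424, 15775, 7542, 16672]
Total after period 3: 11515 + 11503 + 10424 + 15775 + 7542 + 16672 = 73431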